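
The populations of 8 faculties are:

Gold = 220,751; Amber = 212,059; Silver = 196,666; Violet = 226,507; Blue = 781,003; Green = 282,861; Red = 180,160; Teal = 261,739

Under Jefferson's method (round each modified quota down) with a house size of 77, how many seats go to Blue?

Standard divisor 2361746/77 ≈ 30672.026; standard quotas: Gold 7.197, Amber 6.914, Silver 6.412, Violet 7.385, Blue 25.463, Green 9.222, Red 5.874, Teal 8.533.
Rounding down gives 7, 6, 6, 7, 25, 9, 5, 8 = 73 seats, so the divisor must be adjusted.
With modified divisor 29000: modified quotas Gold 7.612, Amber 7.312, Silver 6.782, Violet 7.811, Blue 26.931, Green 9.754, Red 6.212, Teal 9.025.
Rounding down: Gold 7, Amber 7, Silver 6, Violet 7, Blue 26, Green 9, Red 6, Teal 9 (total 77).
Blue receives 26.

26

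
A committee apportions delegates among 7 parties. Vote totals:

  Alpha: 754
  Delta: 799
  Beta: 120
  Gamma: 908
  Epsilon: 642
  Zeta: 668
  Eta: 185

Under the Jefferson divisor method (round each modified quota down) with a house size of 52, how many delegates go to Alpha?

Standard divisor 4076/52 ≈ 78.385; standard quotas: Alpha 9.619, Delta 10.193, Beta 1.531, Gamma 11.584, Epsilon 8.190, Zeta 8.522, Eta 2.360.
Rounding down gives 9, 10, 1, 11, 8, 8, 2 = 49 seats, so the divisor must be adjusted.
With modified divisor 73: modified quotas Alpha 10.329, Delta 10.945, Beta 1.644, Gamma 12.438, Epsilon 8.795, Zeta 9.151, Eta 2.534.
Rounding down: Alpha 10, Delta 10, Beta 1, Gamma 12, Epsilon 8, Zeta 9, Eta 2 (total 52).
Alpha receives 10.

10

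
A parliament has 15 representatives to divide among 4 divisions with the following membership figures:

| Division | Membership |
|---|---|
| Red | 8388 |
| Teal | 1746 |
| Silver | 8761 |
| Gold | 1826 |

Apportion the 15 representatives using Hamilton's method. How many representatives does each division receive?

Red 6, Teal 1, Silver 7, Gold 1

Total 20721; standard divisor 20721/15 ≈ 1381.4.
Standard quotas: Red 6.0721, Teal 1.2639, Silver 6.3421, Gold 1.3218.
Lower quotas: Red 6, Teal 1, Silver 6, Gold 1 (sum 14, leaving 1 seat).
Remainders in descending order: Silver 0.3421, Gold 0.3218, Teal 0.2639, Red 0.0721.
Largest remainder: Silver receives the extra seat.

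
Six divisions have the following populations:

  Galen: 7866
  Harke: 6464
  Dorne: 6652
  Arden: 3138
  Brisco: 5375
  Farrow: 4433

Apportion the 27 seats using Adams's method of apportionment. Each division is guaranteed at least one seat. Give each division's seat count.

Standard divisor 33928/27 ≈ 1256.593; standard quotas: Galen 6.260, Harke 5.144, Dorne 5.294, Arden 2.497, Brisco 4.277, Farrow 3.528.
Rounding up gives 7, 6, 6, 3, 5, 4 = 31 seats, so the divisor must be adjusted.
With modified divisor 1400: modified quotas Galen 5.619, Harke 4.617, Dorne 4.751, Arden 2.241, Brisco 3.839, Farrow 3.166.
Rounding up: Galen 6, Harke 5, Dorne 5, Arden 3, Brisco 4, Farrow 4 (total 27).

Galen=6, Harke=5, Dorne=5, Arden=3, Brisco=4, Farrow=4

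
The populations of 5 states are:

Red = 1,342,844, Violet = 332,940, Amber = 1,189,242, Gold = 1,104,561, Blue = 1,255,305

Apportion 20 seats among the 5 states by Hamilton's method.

Red=5, Violet=1, Amber=5, Gold=4, Blue=5

Standard divisor: 5224892 ÷ 20 ≈ 261244.6.
Standard quotas: Red 5.1402, Violet 1.2744, Amber 4.5522, Gold 4.2281, Blue 4.8051.
Lower quotas: Red 5, Violet 1, Amber 4, Gold 4, Blue 4 (sum 18, leaving 2 seats).
Remainders in descending order: Blue 0.8051, Amber 0.5522, Violet 0.2744, Gold 0.2281, Red 0.1402.
The surplus seats go to Blue, Amber.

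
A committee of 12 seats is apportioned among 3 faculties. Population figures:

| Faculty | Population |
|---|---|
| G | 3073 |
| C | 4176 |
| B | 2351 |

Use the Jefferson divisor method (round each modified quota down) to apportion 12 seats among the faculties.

G=4; C=5; B=3

Standard divisor 9600/12 ≈ 800; standard quotas: G 3.841, C 5.220, B 2.939.
Rounding down gives 3, 5, 2 = 10 seats, so the divisor must be adjusted.
With modified divisor 700: modified quotas G 4.390, C 5.966, B 3.359.
Rounding down: G 4, C 5, B 3 (total 12).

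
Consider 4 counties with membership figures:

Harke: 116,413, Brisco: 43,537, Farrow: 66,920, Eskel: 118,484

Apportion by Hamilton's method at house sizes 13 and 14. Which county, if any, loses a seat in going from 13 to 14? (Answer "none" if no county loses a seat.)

At 13 seats: Harke 4, Brisco 2, Farrow 3, Eskel 4.
At 14 seats: Harke 5, Brisco 2, Farrow 2, Eskel 5.
Farrow drops from 3 to 2.

Farrow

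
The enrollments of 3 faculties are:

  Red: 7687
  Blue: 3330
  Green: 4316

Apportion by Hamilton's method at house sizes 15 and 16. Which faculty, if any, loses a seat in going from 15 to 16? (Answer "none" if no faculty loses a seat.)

none

At 15 seats: Red 8, Blue 3, Green 4.
At 16 seats: Red 8, Blue 3, Green 5.
No faculty's allocation decreased.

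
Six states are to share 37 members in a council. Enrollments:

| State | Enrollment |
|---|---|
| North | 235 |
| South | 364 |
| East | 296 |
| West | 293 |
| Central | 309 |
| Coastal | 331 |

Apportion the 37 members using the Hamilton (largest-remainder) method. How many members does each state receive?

North: 5; South: 7; East: 6; West: 6; Central: 6; Coastal: 7

Standard divisor: 1828 ÷ 37 ≈ 49.405.
Standard quotas: North 4.757, South 7.368, East 5.991, West 5.931, Central 6.254, Coastal 6.700.
Lower quotas: North 4, South 7, East 5, West 5, Central 6, Coastal 6 (sum 33, leaving 4 seats).
Remainders in descending order: East 0.991, West 0.931, North 0.757, Coastal 0.700, South 0.368, Central 0.254.
Largest remainders: East, West, North, Coastal receive the extra seats.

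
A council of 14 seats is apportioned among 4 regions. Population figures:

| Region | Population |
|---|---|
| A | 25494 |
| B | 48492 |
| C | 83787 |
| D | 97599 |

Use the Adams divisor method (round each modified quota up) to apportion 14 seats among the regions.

A 2, B 3, C 4, D 5

Standard divisor 255372/14 ≈ 18240.857; standard quotas: A 1.398, B 2.658, C 4.593, D 5.351.
Rounding up gives 2, 3, 5, 6 = 16 seats, so the divisor must be adjusted.
With modified divisor 22600: modified quotas A 1.128, B 2.146, C 3.707, D 4.319.
Rounding up: A 2, B 3, C 4, D 5 (total 14).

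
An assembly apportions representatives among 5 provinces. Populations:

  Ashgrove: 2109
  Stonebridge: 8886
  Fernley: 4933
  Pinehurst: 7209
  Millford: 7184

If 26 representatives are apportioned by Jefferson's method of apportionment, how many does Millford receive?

6

Standard divisor 30321/26 ≈ 1166.192; standard quotas: Ashgrove 1.808, Stonebridge 7.620, Fernley 4.230, Pinehurst 6.182, Millford 6.160.
Rounding down gives 1, 7, 4, 6, 6 = 24 seats, so the divisor must be adjusted.
With modified divisor 1040: modified quotas Ashgrove 2.028, Stonebridge 8.544, Fernley 4.743, Pinehurst 6.932, Millford 6.908.
Rounding down: Ashgrove 2, Stonebridge 8, Fernley 4, Pinehurst 6, Millford 6 (total 26).
Millford receives 6.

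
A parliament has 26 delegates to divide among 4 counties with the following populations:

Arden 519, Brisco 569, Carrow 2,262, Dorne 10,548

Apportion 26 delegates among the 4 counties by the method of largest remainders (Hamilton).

Total 13898; standard divisor 13898/26 ≈ 534.538.
Standard quotas: Arden 0.9709, Brisco 1.0645, Carrow 4.2317, Dorne 19.7329.
Lower quotas: Arden 0, Brisco 1, Carrow 4, Dorne 19 (sum 24, leaving 2 seats).
Remainders in descending order: Arden 0.9709, Dorne 0.7329, Carrow 0.2317, Brisco 0.0645.
The surplus seats go to Arden, Dorne.

Arden=1, Brisco=1, Carrow=4, Dorne=20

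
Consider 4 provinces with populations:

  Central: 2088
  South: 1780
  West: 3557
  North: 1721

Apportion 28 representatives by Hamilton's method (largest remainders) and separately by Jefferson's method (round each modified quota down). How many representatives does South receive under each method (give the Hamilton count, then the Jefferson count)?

6 and 5

Hamilton: Central 6, South 6, West 11, North 5.
Jefferson: Central 7, South 5, West 11, North 5.
South gets 6 under Hamilton and 5 under Jefferson.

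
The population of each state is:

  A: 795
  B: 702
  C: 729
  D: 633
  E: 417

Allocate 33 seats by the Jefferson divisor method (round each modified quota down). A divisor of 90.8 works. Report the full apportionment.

With modified divisor 90.8: modified quotas A 8.756, B 7.731, C 8.029, D 6.971, E 4.593.
Rounding down: A 8, B 7, C 8, D 6, E 4 (total 33).

A 8, B 7, C 8, D 6, E 4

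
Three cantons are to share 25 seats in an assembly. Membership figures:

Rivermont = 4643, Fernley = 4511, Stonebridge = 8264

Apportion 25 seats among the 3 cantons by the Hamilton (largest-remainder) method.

Total 17418; standard divisor 17418/25 ≈ 696.72.
Standard quotas: Rivermont 6.6641, Fernley 6.4746, Stonebridge 11.8613.
Lower quotas: Rivermont 6, Fernley 6, Stonebridge 11 (sum 23, leaving 2 seats).
Remainders in descending order: Stonebridge 0.8613, Rivermont 0.6641, Fernley 0.4746.
The surplus seats go to Stonebridge, Rivermont.

Rivermont=7; Fernley=6; Stonebridge=12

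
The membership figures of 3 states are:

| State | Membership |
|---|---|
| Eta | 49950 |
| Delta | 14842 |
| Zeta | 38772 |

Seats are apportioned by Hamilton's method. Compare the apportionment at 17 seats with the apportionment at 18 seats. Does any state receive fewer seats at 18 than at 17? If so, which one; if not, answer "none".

Delta

At 17 seats: Eta 8, Delta 3, Zeta 6.
At 18 seats: Eta 9, Delta 2, Zeta 7.
Delta drops from 3 to 2.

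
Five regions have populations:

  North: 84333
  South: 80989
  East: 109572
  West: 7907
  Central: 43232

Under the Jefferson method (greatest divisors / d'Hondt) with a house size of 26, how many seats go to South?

7

Standard divisor 326033/26 ≈ 12539.731; standard quotas: North 6.725, South 6.459, East 8.738, West 0.631, Central 3.448.
Rounding down gives 6, 6, 8, 0, 3 = 23 seats, so the divisor must be adjusted.
With modified divisor 11300: modified quotas North 7.463, South 7.167, East 9.697, West 0.700, Central 3.826.
Rounding down: North 7, South 7, East 9, West 0, Central 3 (total 26).
South receives 7.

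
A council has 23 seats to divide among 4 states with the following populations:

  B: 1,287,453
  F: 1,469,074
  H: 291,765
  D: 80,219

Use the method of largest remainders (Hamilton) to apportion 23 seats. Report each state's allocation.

B=9; F=11; H=2; D=1

Total 3128511; standard divisor 3128511/23 ≈ 136022.217.
Standard quotas: B 9.4650, F 10.8003, H 2.1450, D 0.5897.
Lower quotas: B 9, F 10, H 2, D 0 (sum 21, leaving 2 seats).
Remainders in descending order: F 0.8003, D 0.5897, B 0.4650, H 0.1450.
The surplus seats go to F, D.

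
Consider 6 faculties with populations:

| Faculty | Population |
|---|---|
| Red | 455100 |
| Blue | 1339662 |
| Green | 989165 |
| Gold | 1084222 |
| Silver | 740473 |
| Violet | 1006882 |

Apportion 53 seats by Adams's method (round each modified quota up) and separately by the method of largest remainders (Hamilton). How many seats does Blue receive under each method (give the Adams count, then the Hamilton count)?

12 and 13

Adams: Red 5, Blue 12, Green 9, Gold 10, Silver 7, Violet 10.
Hamilton: Red 4, Blue 13, Green 9, Gold 10, Silver 7, Violet 10.
Blue gets 12 under Adams and 13 under Hamilton.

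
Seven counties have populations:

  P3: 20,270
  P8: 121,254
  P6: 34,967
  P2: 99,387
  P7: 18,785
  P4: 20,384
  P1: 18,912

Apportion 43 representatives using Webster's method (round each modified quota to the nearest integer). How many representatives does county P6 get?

4

Standard divisor 333959/43 ≈ 7766.488; standard quotas: P3 2.610, P8 15.612, P6 4.502, P2 12.797, P7 2.419, P4 2.625, P1 2.435.
Rounding to the nearest integer gives 3, 16, 5, 13, 2, 3, 2 = 44 seats, so the divisor must be adjusted.
With modified divisor 7807.12: modified quotas P3 2.596, P8 15.531, P6 4.479, P2 12.730, P7 2.406, P4 2.611, P1 2.422.
Rounding to the nearest integer: P3 3, P8 16, P6 4, P2 13, P7 2, P4 3, P1 2 (total 43).
P6 receives 4.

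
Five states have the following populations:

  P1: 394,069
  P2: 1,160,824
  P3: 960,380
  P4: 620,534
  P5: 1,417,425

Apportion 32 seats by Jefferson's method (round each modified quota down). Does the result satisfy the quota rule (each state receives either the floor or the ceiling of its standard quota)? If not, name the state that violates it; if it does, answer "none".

Standard quotas: P1 2.770, P2 8.158, P3 6.750, P4 4.361, P5 9.962.
Jefferson allocation: P1 3, P2 8, P3 7, P4 4, P5 10.
Every allocation lies between the lower and upper quota.

none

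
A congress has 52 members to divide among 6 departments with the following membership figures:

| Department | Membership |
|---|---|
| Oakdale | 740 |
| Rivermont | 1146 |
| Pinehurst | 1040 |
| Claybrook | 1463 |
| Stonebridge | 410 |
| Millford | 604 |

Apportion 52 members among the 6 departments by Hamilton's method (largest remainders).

Oakdale: 7; Rivermont: 11; Pinehurst: 10; Claybrook: 14; Stonebridge: 4; Millford: 6

The standard divisor is 5403/52 ≈ 103.904.
Standard quotas: Oakdale 7.122, Rivermont 11.029, Pinehurst 10.009, Claybrook 14.080, Stonebridge 3.946, Millford 5.813.
Lower quotas: Oakdale 7, Rivermont 11, Pinehurst 10, Claybrook 14, Stonebridge 3, Millford 5 (sum 50, leaving 2 seats).
Remainders in descending order: Stonebridge 0.946, Millford 0.813, Oakdale 0.122, Claybrook 0.080, Rivermont 0.029, Pinehurst 0.009.
Largest remainders: Stonebridge, Millford receive the extra seats.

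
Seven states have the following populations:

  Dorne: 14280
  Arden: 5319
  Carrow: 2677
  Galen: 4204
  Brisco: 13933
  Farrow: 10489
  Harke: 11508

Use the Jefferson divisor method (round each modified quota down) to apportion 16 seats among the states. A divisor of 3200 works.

With modified divisor 3200: modified quotas Dorne 4.463, Arden 1.662, Carrow 0.837, Galen 1.314, Brisco 4.354, Farrow 3.278, Harke 3.596.
Rounding down: Dorne 4, Arden 1, Carrow 0, Galen 1, Brisco 4, Farrow 3, Harke 3 (total 16).

Dorne 4, Arden 1, Carrow 0, Galen 1, Brisco 4, Farrow 3, Harke 3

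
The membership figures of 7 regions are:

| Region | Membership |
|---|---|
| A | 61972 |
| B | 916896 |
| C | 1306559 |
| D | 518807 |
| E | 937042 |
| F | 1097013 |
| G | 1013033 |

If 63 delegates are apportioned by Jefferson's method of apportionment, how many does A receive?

0

Standard divisor 5851322/63 ≈ 92878.127; standard quotas: A 0.667, B 9.872, C 14.067, D 5.586, E 10.089, F 11.811, G 10.907.
Rounding down gives 0, 9, 14, 5, 10, 11, 10 = 59 seats, so the divisor must be adjusted.
With modified divisor 86800: modified quotas A 0.714, B 10.563, C 15.053, D 5.977, E 10.795, F 12.638, G 11.671.
Rounding down: A 0, B 10, C 15, D 5, E 10, F 12, G 11 (total 63).
A receives 0.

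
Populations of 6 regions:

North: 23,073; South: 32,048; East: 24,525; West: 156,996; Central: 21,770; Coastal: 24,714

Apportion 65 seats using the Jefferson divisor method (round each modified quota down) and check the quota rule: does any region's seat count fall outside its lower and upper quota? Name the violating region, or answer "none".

Standard quotas: North 5.297, South 7.358, East 5.630, West 36.043, Central 4.998, Coastal 5.674.
Jefferson allocation: North 5, South 7, East 5, West 38, Central 5, Coastal 5.
West has quota 36.043 (lower 36, upper 37) but receives 38 — outside the quota interval.

West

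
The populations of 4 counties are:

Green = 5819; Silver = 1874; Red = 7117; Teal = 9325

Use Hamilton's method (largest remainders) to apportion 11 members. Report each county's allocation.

Total 24135; standard divisor 24135/11 ≈ 2194.091.
Standard quotas: Green 2.6521, Silver 0.8541, Red 3.2437, Teal 4.2501.
Lower quotas: Green 2, Silver 0, Red 3, Teal 4 (sum 9, leaving 2 seats).
Remainders in descending order: Silver 0.8541, Green 0.6521, Teal 0.2501, Red 0.2437.
The surplus seats go to Silver, Green.

Green=3, Silver=1, Red=3, Teal=4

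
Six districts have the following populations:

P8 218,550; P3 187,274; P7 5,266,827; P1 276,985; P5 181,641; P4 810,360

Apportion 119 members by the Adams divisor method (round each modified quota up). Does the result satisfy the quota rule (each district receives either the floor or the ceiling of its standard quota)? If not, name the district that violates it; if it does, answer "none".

Standard quotas: P8 3.747, P3 3.210, P7 90.289, P1 4.748, P5 3.114, P4 13.892.
Adams allocation: P8 4, P3 4, P7 88, P1 5, P5 4, P4 14.
P7 has quota 90.289 (lower 90, upper 91) but receives 88 — outside the quota interval.

P7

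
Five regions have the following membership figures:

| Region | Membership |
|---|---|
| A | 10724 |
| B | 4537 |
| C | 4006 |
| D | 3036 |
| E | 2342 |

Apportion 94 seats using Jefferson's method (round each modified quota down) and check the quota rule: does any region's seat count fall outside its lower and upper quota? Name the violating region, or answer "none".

Standard quotas: A 40.903, B 17.305, C 15.280, D 11.580, E 8.933.
Jefferson allocation: A 42, B 17, C 15, D 11, E 9.
A has quota 40.903 (lower 40, upper 41) but receives 42 — outside the quota interval.

A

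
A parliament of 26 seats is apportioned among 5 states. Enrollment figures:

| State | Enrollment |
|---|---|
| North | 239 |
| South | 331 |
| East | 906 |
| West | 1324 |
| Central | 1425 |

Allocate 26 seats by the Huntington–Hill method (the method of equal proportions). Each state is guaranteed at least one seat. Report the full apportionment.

North 2, South 2, East 5, West 8, Central 9

With divisor 167: modified quotas North 1.431, South 1.982, East 5.425, West 7.928, Central 8.533.
Geometric-mean thresholds: North √(1·2)=1.414, South √(1·2)=1.414, East √(5·6)=5.477, West √(7·8)=7.483, Central √(8·9)=8.485.
Each quota rounded against its threshold gives North 2, South 2, East 5, West 8, Central 9 (total 26).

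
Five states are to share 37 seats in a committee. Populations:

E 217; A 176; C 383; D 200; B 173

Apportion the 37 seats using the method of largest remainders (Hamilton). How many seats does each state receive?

Total 1149; standard divisor 1149/37 ≈ 31.054.
Standard quotas: E 6.988, A 5.668, C 12.333, D 6.440, B 5.571.
Lower quotas: E 6, A 5, C 12, D 6, B 5 (sum 34, leaving 3 seats).
Remainders in descending order: E 0.988, A 0.668, B 0.571, D 0.440, C 0.333.
Largest remainders: E, A, B receive the extra seats.

E: 7, A: 6, C: 12, D: 6, B: 6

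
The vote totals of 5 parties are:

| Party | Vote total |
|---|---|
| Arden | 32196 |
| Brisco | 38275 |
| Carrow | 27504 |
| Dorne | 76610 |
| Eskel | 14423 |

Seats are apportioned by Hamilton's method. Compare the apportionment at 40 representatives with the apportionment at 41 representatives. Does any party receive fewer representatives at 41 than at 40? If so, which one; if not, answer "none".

At 40 seats: Arden 7, Brisco 8, Carrow 6, Dorne 16, Eskel 3.
At 41 seats: Arden 7, Brisco 8, Carrow 6, Dorne 17, Eskel 3.
No party's allocation decreased.

none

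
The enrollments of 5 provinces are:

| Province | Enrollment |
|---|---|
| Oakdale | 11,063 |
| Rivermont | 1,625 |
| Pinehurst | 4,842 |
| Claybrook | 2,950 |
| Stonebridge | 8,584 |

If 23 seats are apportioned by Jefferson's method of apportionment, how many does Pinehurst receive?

Standard divisor 29064/23 ≈ 1263.652; standard quotas: Oakdale 8.755, Rivermont 1.286, Pinehurst 3.832, Claybrook 2.335, Stonebridge 6.793.
Rounding down gives 8, 1, 3, 2, 6 = 20 seats, so the divisor must be adjusted.
With modified divisor 1200: modified quotas Oakdale 9.219, Rivermont 1.354, Pinehurst 4.035, Claybrook 2.458, Stonebridge 7.153.
Rounding down: Oakdale 9, Rivermont 1, Pinehurst 4, Claybrook 2, Stonebridge 7 (total 23).
Pinehurst receives 4.

4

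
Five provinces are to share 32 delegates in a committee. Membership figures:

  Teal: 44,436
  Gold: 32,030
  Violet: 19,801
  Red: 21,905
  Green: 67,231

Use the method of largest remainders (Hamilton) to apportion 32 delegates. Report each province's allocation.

Standard divisor: 185403 ÷ 32 ≈ 5793.844.
Standard quotas: Teal 7.6695, Gold 5.5283, Violet 3.4176, Red 3.7807, Green 11.6039.
Lower quotas: Teal 7, Gold 5, Violet 3, Red 3, Green 11 (sum 29, leaving 3 seats).
Remainders in descending order: Red 0.7807, Teal 0.6695, Green 0.6039, Gold 0.5283, Violet 0.4176.
Largest remainders: Red, Teal, Green receive the extra seats.

Teal 8; Gold 5; Violet 3; Red 4; Green 12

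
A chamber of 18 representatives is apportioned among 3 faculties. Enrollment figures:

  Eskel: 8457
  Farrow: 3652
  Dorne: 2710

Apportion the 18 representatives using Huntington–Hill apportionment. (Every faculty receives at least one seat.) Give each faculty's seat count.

With divisor 811: modified quotas Eskel 10.428, Farrow 4.503, Dorne 3.342.
Geometric-mean thresholds: Eskel √(10·11)=10.488, Farrow √(4·5)=4.472, Dorne √(3·4)=3.464.
Each quota rounded against its threshold gives Eskel 10, Farrow 5, Dorne 3 (total 18).

Eskel 10, Farrow 5, Dorne 3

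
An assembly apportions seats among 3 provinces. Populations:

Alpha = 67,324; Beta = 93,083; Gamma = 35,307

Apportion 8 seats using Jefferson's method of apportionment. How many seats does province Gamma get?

Standard divisor 195714/8 ≈ 24464.25; standard quotas: Alpha 2.752, Beta 3.805, Gamma 1.443.
Rounding down gives 2, 3, 1 = 6 seats, so the divisor must be adjusted.
With modified divisor 20500: modified quotas Alpha 3.284, Beta 4.541, Gamma 1.722.
Rounding down: Alpha 3, Beta 4, Gamma 1 (total 8).
Gamma receives 1.

1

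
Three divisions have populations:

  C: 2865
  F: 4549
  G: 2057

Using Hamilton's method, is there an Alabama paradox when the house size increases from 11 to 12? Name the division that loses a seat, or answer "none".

At 11 seats: C 3, F 5, G 3.
At 12 seats: C 4, F 6, G 2.
G drops from 3 to 2.

G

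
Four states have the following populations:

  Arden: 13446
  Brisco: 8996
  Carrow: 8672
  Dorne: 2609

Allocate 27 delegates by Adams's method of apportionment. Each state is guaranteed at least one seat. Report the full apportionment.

Standard divisor 33723/27 ≈ 1249; standard quotas: Arden 10.765, Brisco 7.203, Carrow 6.943, Dorne 2.089.
Rounding up gives 11, 8, 7, 3 = 29 seats, so the divisor must be adjusted.
With modified divisor 1320: modified quotas Arden 10.186, Brisco 6.815, Carrow 6.570, Dorne 1.977.
Rounding up: Arden 11, Brisco 7, Carrow 7, Dorne 2 (total 27).

Arden: 11, Brisco: 7, Carrow: 7, Dorne: 2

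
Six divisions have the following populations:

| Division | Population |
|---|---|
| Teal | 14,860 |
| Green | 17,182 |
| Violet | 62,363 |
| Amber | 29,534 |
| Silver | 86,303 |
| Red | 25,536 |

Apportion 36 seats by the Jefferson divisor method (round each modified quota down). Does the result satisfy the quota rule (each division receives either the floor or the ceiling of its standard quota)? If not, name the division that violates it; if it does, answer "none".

none

Standard quotas: Teal 2.269, Green 2.623, Violet 9.522, Amber 4.509, Silver 13.177, Red 3.899.
Jefferson allocation: Teal 2, Green 2, Violet 10, Amber 4, Silver 14, Red 4.
Every allocation lies between the lower and upper quota.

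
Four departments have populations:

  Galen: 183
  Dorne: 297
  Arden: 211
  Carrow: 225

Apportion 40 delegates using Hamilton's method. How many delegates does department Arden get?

9

Standard divisor: 916 ÷ 40 ≈ 22.9.
Standard quotas: Galen 7.991, Dorne 12.969, Arden 9.214, Carrow 9.825.
Lower quotas: Galen 7, Dorne 12, Arden 9, Carrow 9 (sum 37, leaving 3 seats).
Remainders in descending order: Galen 0.991, Dorne 0.969, Carrow 0.825, Arden 0.214.
The surplus seats go to Galen, Dorne, Carrow.
Arden receives 9.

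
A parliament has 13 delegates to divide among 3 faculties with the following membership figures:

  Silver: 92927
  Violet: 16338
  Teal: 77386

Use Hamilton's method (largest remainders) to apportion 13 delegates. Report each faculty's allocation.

Silver=7, Violet=1, Teal=5

Standard divisor: 186651 ÷ 13 ≈ 14357.769.
Standard quotas: Silver 6.4722, Violet 1.1379, Teal 5.3898.
Lower quotas: Silver 6, Violet 1, Teal 5 (sum 12, leaving 1 seat).
Remainders in descending order: Silver 0.4722, Teal 0.3898, Violet 0.1379.
The surplus seat goes to Silver.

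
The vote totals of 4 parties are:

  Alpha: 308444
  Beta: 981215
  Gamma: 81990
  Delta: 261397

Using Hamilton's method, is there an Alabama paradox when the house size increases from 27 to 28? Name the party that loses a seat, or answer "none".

Gamma

At 27 seats: Alpha 5, Beta 16, Gamma 2, Delta 4.
At 28 seats: Alpha 5, Beta 17, Gamma 1, Delta 5.
Gamma drops from 2 to 1.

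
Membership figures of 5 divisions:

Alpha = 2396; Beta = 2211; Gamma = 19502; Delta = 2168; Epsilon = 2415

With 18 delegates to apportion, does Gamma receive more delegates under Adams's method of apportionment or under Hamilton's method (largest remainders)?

Adams: Alpha 2, Beta 2, Gamma 10, Delta 2, Epsilon 2.
Hamilton: Alpha 2, Beta 1, Gamma 12, Delta 1, Epsilon 2.
Gamma gets 10 under Adams and 12 under Hamilton.

Hamilton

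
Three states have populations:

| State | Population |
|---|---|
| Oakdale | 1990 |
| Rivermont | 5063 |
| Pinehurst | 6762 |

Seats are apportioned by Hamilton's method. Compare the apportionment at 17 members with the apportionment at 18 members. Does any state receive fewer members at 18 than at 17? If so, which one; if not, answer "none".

Oakdale

At 17 seats: Oakdale 3, Rivermont 6, Pinehurst 8.
At 18 seats: Oakdale 2, Rivermont 7, Pinehurst 9.
Oakdale drops from 3 to 2.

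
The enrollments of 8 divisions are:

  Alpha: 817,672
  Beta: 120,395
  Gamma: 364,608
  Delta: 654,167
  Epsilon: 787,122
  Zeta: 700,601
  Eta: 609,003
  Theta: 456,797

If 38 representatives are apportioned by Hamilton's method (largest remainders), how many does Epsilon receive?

7

The standard divisor is 4510365/38 ≈ 118693.816.
Standard quotas: Alpha 6.8889, Beta 1.0143, Gamma 3.0718, Delta 5.5114, Epsilon 6.6315, Zeta 5.9026, Eta 5.1309, Theta 3.8485.
Lower quotas: Alpha 6, Beta 1, Gamma 3, Delta 5, Epsilon 6, Zeta 5, Eta 5, Theta 3 (sum 34, leaving 4 seats).
Remainders in descending order: Zeta 0.9026, Alpha 0.8889, Theta 0.8485, Epsilon 0.6315, Delta 0.5114, Eta 0.1309, Gamma 0.0718, Beta 0.0143.
The surplus seats go to Zeta, Alpha, Theta, Epsilon.
Epsilon receives 7.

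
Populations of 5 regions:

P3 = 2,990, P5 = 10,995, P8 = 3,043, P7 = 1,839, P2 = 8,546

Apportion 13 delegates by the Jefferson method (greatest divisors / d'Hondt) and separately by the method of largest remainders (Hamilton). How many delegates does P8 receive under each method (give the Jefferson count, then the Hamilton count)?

Jefferson: P3 1, P5 6, P8 1, P7 1, P2 4.
Hamilton: P3 1, P5 5, P8 2, P7 1, P2 4.
P8 gets 1 under Jefferson and 2 under Hamilton.

1 and 2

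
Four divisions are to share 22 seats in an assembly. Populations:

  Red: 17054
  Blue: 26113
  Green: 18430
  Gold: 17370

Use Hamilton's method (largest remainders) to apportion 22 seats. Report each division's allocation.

Red: 5, Blue: 7, Green: 5, Gold: 5

The standard divisor is 78967/22 ≈ 3589.409.
Standard quotas: Red 4.7512, Blue 7.2750, Green 5.1345, Gold 4.8392.
Lower quotas: Red 4, Blue 7, Green 5, Gold 4 (sum 20, leaving 2 seats).
Remainders in descending order: Gold 0.8392, Red 0.7512, Blue 0.2750, Green 0.1345.
The surplus seats go to Gold, Red.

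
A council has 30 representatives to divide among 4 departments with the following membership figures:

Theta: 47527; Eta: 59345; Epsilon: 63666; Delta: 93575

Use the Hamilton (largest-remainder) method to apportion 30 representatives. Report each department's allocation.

Theta: 5, Eta: 7, Epsilon: 7, Delta: 11

Standard divisor: 264113 ÷ 30 ≈ 8803.767.
Standard quotas: Theta 5.3985, Eta 6.7409, Epsilon 7.2317, Delta 10.6290.
Lower quotas: Theta 5, Eta 6, Epsilon 7, Delta 10 (sum 28, leaving 2 seats).
Remainders in descending order: Eta 0.7409, Delta 0.6290, Theta 0.3985, Epsilon 0.2317.
The surplus seats go to Eta, Delta.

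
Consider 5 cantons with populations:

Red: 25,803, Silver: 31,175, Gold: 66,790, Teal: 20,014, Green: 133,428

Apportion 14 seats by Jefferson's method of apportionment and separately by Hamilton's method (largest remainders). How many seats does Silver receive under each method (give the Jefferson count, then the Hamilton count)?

1 and 2

Jefferson: Red 1, Silver 1, Gold 4, Teal 1, Green 7.
Hamilton: Red 1, Silver 2, Gold 3, Teal 1, Green 7.
Silver gets 1 under Jefferson and 2 under Hamilton.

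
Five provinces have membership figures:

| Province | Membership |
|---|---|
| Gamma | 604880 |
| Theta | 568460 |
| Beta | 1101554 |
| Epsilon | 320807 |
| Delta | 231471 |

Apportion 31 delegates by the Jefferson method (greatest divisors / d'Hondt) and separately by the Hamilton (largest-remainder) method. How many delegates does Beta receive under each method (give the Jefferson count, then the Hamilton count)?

13 and 12

Jefferson: Gamma 7, Theta 6, Beta 13, Epsilon 3, Delta 2.
Hamilton: Gamma 7, Theta 6, Beta 12, Epsilon 3, Delta 3.
Beta gets 13 under Jefferson and 12 under Hamilton.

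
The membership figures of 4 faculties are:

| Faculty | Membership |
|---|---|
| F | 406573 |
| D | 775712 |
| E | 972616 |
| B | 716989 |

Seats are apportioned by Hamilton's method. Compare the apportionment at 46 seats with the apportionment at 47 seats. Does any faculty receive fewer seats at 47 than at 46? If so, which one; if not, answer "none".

At 46 seats: F 7, D 12, E 16, B 11.
At 47 seats: F 6, D 13, E 16, B 12.
F drops from 7 to 6.

F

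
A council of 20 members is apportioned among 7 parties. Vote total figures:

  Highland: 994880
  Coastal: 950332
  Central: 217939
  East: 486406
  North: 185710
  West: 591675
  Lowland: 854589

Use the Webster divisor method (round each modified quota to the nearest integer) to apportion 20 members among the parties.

Standard divisor 4281531/20 ≈ 214076.55; standard quotas: Highland 4.647, Coastal 4.439, Central 1.018, East 2.272, North 0.867, West 2.764, Lowland 3.992.
Rounding to the nearest integer gives Highland 5, Coastal 4, Central 1, East 2, North 1, West 3, Lowland 4 — total 20, matching the house size, so no adjustment is needed.

Highland=5, Coastal=4, Central=1, East=2, North=1, West=3, Lowland=4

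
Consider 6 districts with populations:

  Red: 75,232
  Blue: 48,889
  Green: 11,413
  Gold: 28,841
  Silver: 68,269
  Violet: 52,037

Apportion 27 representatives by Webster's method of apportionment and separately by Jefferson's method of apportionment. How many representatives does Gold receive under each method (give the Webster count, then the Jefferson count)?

Webster: Red 7, Blue 5, Green 1, Gold 3, Silver 6, Violet 5.
Jefferson: Red 7, Blue 5, Green 1, Gold 2, Silver 7, Violet 5.
Gold gets 3 under Webster and 2 under Jefferson.

3 and 2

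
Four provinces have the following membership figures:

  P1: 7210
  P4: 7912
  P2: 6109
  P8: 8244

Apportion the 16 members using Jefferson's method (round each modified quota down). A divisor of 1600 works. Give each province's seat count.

P1=4, P4=4, P2=3, P8=5

With modified divisor 1600: modified quotas P1 4.506, P4 4.945, P2 3.818, P8 5.152.
Rounding down: P1 4, P4 4, P2 3, P8 5 (total 16).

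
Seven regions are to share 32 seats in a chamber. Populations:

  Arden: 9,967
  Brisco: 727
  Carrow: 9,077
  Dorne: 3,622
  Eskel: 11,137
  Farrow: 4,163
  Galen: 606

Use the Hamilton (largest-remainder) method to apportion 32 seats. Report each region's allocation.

Arden=8, Brisco=1, Carrow=7, Dorne=3, Eskel=9, Farrow=3, Galen=1

Standard divisor: 39299 ÷ 32 ≈ 1228.094.
Standard quotas: Arden 8.1158, Brisco 0.5920, Carrow 7.3911, Dorne 2.9493, Eskel 9.0685, Farrow 3.3898, Galen 0.4934.
Lower quotas: Arden 8, Brisco 0, Carrow 7, Dorne 2, Eskel 9, Farrow 3, Galen 0 (sum 29, leaving 3 seats).
Remainders in descending order: Dorne 0.9493, Brisco 0.5920, Galen 0.4934, Carrow 0.3911, Farrow 0.3898, Arden 0.1158, Eskel 0.0685.
Largest remainders: Dorne, Brisco, Galen receive the extra seats.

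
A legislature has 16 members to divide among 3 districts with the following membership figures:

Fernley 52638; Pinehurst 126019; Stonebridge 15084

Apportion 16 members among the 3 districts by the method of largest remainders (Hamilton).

Standard divisor: 193741 ÷ 16 ≈ 12108.812.
Standard quotas: Fernley 4.3471, Pinehurst 10.4072, Stonebridge 1.2457.
Lower quotas: Fernley 4, Pinehurst 10, Stonebridge 1 (sum 15, leaving 1 seat).
Remainders in descending order: Pinehurst 0.4072, Fernley 0.3471, Stonebridge 0.2457.
Largest remainder: Pinehurst receives the extra seat.

Fernley 4, Pinehurst 11, Stonebridge 1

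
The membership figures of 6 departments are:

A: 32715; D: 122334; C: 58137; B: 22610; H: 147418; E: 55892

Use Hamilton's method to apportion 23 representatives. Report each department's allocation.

The standard divisor is 439106/23 ≈ 19091.565.
Standard quotas: A 1.7136, D 6.4078, C 3.0452, B 1.1843, H 7.7216, E 2.9276.
Lower quotas: A 1, D 6, C 3, B 1, H 7, E 2 (sum 20, leaving 3 seats).
Remainders in descending order: E 0.9276, H 0.7216, A 0.7136, D 0.4078, B 0.1843, C 0.0452.
The surplus seats go to E, H, A.

A=2; D=6; C=3; B=1; H=8; E=3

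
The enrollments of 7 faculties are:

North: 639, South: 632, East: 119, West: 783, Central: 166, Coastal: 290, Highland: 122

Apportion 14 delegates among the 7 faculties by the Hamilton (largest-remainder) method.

The standard divisor is 2751/14 ≈ 196.5.
Standard quotas: North 3.252, South 3.216, East 0.606, West 3.985, Central 0.845, Coastal 1.476, Highland 0.621.
Lower quotas: North 3, South 3, East 0, West 3, Central 0, Coastal 1, Highland 0 (sum 10, leaving 4 seats).
Remainders in descending order: West 0.985, Central 0.845, Highland 0.621, East 0.606, Coastal 0.476, North 0.252, South 0.216.
The surplus seats go to West, Central, Highland, East.

North: 3, South: 3, East: 1, West: 4, Central: 1, Coastal: 1, Highland: 1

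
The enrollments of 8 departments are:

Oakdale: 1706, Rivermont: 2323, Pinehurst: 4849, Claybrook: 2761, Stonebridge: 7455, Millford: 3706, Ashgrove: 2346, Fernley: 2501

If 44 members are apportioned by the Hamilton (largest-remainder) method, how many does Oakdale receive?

Standard divisor: 27647 ÷ 44 ≈ 628.341.
Standard quotas: Oakdale 2.7151, Rivermont 3.6970, Pinehurst 7.7171, Claybrook 4.3941, Stonebridge 11.8646, Millford 5.8981, Ashgrove 3.7336, Fernley 3.9803.
Lower quotas: Oakdale 2, Rivermont 3, Pinehurst 7, Claybrook 4, Stonebridge 11, Millford 5, Ashgrove 3, Fernley 3 (sum 38, leaving 6 seats).
Remainders in descending order: Fernley 0.9803, Millford 0.8981, Stonebridge 0.8646, Ashgrove 0.7336, Pinehurst 0.7171, Oakdale 0.7151, Rivermont 0.6970, Claybrook 0.3941.
The surplus seats go to Fernley, Millford, Stonebridge, Ashgrove, Pinehurst, Oakdale.
Oakdale receives 3.

3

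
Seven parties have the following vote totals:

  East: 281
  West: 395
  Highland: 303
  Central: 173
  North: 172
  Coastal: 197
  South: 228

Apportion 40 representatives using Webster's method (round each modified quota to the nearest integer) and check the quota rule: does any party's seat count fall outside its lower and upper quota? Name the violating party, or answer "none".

Standard quotas: East 6.427, West 9.034, Highland 6.930, Central 3.957, North 3.934, Coastal 4.505, South 5.214.
Webster allocation: East 6, West 9, Highland 7, Central 4, North 4, Coastal 5, South 5.
Every allocation lies between the lower and upper quota.

none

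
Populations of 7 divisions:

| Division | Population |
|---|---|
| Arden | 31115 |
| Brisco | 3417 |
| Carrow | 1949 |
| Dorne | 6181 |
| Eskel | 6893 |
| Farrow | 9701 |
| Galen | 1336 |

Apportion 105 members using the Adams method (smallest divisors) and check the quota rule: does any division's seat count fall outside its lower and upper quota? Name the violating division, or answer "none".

Arden

Standard quotas: Arden 53.919, Brisco 5.921, Carrow 3.377, Dorne 10.711, Eskel 11.945, Farrow 16.811, Galen 2.315.
Adams allocation: Arden 52, Brisco 6, Carrow 4, Dorne 11, Eskel 12, Farrow 17, Galen 3.
Arden has quota 53.919 (lower 53, upper 54) but receives 52 — outside the quota interval.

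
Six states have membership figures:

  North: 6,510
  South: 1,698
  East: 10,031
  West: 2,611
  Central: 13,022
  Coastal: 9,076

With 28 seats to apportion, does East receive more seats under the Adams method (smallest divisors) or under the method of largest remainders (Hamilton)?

Adams: North 4, South 2, East 6, West 2, Central 8, Coastal 6.
Hamilton: North 4, South 1, East 7, West 2, Central 8, Coastal 6.
East gets 6 under Adams and 7 under Hamilton.

Hamilton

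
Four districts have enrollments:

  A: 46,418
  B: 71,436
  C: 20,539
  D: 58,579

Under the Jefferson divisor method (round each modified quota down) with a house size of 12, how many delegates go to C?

1

Standard divisor 196972/12 ≈ 16414.333; standard quotas: A 2.828, B 4.352, C 1.251, D 3.569.
Rounding down gives 2, 4, 1, 3 = 10 seats, so the divisor must be adjusted.
With modified divisor 14500: modified quotas A 3.201, B 4.927, C 1.416, D 4.040.
Rounding down: A 3, B 4, C 1, D 4 (total 12).
C receives 1.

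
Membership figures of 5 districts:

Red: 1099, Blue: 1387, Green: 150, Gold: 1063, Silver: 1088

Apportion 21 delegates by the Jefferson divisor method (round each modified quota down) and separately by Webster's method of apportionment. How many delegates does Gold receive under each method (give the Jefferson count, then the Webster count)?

Jefferson: Red 5, Blue 6, Green 0, Gold 5, Silver 5.
Webster: Red 5, Blue 6, Green 1, Gold 4, Silver 5.
Gold gets 5 under Jefferson and 4 under Webster.

5 and 4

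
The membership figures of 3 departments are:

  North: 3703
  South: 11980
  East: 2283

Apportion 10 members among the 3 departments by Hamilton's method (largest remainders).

Total 17966; standard divisor 17966/10 ≈ 1796.6.
Standard quotas: North 2.0611, South 6.6682, East 1.2707.
Lower quotas: North 2, South 6, East 1 (sum 9, leaving 1 seat).
Remainders in descending order: South 0.6682, East 0.2707, North 0.0611.
The surplus seat goes to South.

North 2, South 7, East 1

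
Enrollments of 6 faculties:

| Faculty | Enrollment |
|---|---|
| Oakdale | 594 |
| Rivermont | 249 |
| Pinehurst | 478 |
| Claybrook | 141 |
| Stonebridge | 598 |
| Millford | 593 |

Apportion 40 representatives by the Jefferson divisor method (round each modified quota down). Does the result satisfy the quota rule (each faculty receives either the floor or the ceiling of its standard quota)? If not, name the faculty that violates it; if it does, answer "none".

none

Standard quotas: Oakdale 8.956, Rivermont 3.754, Pinehurst 7.207, Claybrook 2.126, Stonebridge 9.016, Millford 8.941.
Jefferson allocation: Oakdale 9, Rivermont 4, Pinehurst 7, Claybrook 2, Stonebridge 9, Millford 9.
Every allocation lies between the lower and upper quota.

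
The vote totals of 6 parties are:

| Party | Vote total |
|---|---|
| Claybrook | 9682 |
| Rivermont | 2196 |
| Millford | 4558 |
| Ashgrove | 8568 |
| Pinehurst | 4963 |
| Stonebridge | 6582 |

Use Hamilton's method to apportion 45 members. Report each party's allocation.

Claybrook 12, Rivermont 3, Millford 6, Ashgrove 10, Pinehurst 6, Stonebridge 8

The standard divisor is 36549/45 ≈ 812.2.
Standard quotas: Claybrook 11.9207, Rivermont 2.7038, Millford 5.6119, Ashgrove 10.5491, Pinehurst 6.1106, Stonebridge 8.1039.
Lower quotas: Claybrook 11, Rivermont 2, Millford 5, Ashgrove 10, Pinehurst 6, Stonebridge 8 (sum 42, leaving 3 seats).
Remainders in descending order: Claybrook 0.9207, Rivermont 0.7038, Millford 0.6119, Ashgrove 0.5491, Pinehurst 0.1106, Stonebridge 0.1039.
Largest remainders: Claybrook, Rivermont, Millford receive the extra seats.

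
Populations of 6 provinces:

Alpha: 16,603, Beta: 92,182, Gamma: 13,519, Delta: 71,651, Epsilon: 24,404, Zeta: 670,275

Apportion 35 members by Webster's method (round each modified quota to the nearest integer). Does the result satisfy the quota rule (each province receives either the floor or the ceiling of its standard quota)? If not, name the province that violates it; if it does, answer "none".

Zeta

Standard quotas: Alpha 0.654, Beta 3.631, Gamma 0.532, Delta 2.822, Epsilon 0.961, Zeta 26.400.
Webster allocation: Alpha 1, Beta 4, Gamma 1, Delta 3, Epsilon 1, Zeta 25.
Zeta has quota 26.400 (lower 26, upper 27) but receives 25 — outside the quota interval.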